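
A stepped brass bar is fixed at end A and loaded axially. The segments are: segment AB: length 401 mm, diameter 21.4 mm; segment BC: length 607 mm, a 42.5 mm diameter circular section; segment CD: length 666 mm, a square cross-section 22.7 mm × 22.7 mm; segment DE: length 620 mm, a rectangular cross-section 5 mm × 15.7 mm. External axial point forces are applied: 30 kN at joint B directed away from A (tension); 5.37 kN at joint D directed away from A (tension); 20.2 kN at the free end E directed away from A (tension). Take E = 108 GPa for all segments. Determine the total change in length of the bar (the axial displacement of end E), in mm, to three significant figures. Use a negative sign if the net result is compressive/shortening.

Internal axial forces (sectioning from the free end, tension +): N_DE = 20.2 kN, N_CD = 25.57 kN, N_BC = 25.57 kN, N_AB = 55.57 kN.
A_AB = 359.7 mm².
A_BC = 1419 mm².
A_CD = 515.3 mm².
A_DE = 78.5 mm².
δ_AB = 55570·401/(359.7·108000) = 0.5736 mm
δ_BC = 25570·607/(1419·108000) = 0.1013 mm
δ_CD = 25570·666/(515.3·108000) = 0.306 mm
δ_DE = 20200·620/(78.5·108000) = 1.477 mm
δ = Σδ_i = 2.458 mm.

2.46 mm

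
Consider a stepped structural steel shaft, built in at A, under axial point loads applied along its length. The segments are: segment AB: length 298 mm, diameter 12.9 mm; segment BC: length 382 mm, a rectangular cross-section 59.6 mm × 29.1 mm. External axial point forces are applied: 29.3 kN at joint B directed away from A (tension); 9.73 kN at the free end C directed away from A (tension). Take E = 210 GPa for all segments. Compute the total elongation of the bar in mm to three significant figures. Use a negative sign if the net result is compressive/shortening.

Internal axial forces (sectioning from the free end, tension +): N_BC = 9.73 kN, N_AB = 39.03 kN.
A_AB = 130.7 mm².
A_BC = 1734 mm².
δ_AB = 39030·298/(130.7·210000) = 0.4238 mm
δ_BC = 9730·382/(1734·210000) = 0.01021 mm
δ = Σδ_i = 0.434 mm.

0.434 mm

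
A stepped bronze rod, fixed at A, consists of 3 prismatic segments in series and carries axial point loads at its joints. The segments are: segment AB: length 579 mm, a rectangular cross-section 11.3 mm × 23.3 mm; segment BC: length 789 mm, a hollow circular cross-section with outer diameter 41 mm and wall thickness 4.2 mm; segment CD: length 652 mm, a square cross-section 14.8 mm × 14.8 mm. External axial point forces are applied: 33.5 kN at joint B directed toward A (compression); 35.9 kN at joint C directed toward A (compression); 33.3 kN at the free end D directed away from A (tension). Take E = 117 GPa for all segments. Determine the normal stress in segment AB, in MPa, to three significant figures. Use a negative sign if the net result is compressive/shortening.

-137 MPa

Internal axial forces (sectioning from the free end, tension +): N_CD = 33.3 kN, N_BC = -2.6 kN, N_AB = -36.1 kN.
A_AB = 263.3 mm².
σ_AB = N_AB/A_AB = -36100/263.3 = -137.1 MPa.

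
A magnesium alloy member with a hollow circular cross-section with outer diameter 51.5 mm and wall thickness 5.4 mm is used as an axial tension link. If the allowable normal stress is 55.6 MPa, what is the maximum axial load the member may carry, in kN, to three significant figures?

43.5 kN

A = 782.1 mm².
P_max = σ_allow · A = 55.6 · 782.1 = 43480 N = 43.48 kN.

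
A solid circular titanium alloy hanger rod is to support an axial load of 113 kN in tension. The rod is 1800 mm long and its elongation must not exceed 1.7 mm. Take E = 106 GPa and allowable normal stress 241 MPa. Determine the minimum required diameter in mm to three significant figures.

Required area A ≥ P/σ_allow = 113000/241 = 468.9 mm².
For a solid circular section, d ≥ √(4A/π) = 24.43 mm.
Elongation limit: A ≥ PL/(Eδ_allow) = 113000·1800/(106000·1.7) = 1129 mm² ⇒ d ≥ 37.91 mm.
The elongation limit governs.

37.9 mm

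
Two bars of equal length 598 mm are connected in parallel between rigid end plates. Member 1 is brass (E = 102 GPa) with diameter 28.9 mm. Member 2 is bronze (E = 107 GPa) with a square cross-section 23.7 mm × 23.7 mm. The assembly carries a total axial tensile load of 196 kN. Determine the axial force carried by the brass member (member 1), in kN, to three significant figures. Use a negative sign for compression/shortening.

A_1 = 656 mm².
A_2 = 561.7 mm².
Equal strain + equilibrium ⇒ each member carries load in proportion to AE: A₁E₁ = 66910000 N, A₂E₂ = 60100000 N, ΣAE = 127000000 N.
F₁ = P·A₁E₁/ΣAE = 196000·66910000/127000000 = 103300 N.

103 kN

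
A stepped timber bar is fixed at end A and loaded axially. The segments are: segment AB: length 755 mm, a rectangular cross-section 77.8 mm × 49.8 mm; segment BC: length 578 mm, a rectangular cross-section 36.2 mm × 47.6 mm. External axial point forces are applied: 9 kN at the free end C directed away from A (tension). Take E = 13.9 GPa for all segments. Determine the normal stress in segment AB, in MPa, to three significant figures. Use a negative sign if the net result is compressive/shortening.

Internal axial forces (sectioning from the free end, tension +): N_BC = 9 kN, N_AB = 9 kN.
A_AB = 3874 mm².
σ_AB = N_AB/A_AB = 9000/3874 = 2.323 MPa.

2.32 MPa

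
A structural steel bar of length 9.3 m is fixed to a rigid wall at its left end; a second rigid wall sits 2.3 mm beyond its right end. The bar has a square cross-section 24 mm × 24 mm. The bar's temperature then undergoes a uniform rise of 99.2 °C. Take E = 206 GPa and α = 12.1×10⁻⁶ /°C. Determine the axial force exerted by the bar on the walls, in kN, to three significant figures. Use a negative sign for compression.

-113 kN

Free thermal expansion αLΔT = 12.1e-6 · 9300 · 99.2 = 11.16 mm.
The walls engage after the gap closes; constrained expansion = 11.16 − 2.3 = 8.863 mm.
The walls impose strain ε = −(8.863)/9300 = -9.5301e-04; σ = Eε = 206000 · -9.5301e-04 = -196.3 MPa.
Wall reaction R = σ·A = -196.3·576 = -113100 N = -113.1 kN.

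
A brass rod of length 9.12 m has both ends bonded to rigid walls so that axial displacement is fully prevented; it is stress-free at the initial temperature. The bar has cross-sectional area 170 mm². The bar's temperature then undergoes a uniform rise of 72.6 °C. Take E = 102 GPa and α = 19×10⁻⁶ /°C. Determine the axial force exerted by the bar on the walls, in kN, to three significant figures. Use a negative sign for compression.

Free thermal expansion αLΔT = 19e-6 · 9120 · 72.6 = 12.58 mm.
The walls impose strain ε = −(12.58)/9120 = -1.3794e-03; σ = Eε = 102000 · -1.3794e-03 = -140.7 MPa.
Wall reaction R = σ·A = -140.7·170 = -23920 N = -23.92 kN.

-23.9 kN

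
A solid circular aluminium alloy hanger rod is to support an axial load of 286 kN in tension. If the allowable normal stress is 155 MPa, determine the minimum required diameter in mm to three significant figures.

Required area A ≥ P/σ_allow = 286000/155 = 1845 mm².
For a solid circular section, d ≥ √(4A/π) = 48.47 mm.

48.5 mm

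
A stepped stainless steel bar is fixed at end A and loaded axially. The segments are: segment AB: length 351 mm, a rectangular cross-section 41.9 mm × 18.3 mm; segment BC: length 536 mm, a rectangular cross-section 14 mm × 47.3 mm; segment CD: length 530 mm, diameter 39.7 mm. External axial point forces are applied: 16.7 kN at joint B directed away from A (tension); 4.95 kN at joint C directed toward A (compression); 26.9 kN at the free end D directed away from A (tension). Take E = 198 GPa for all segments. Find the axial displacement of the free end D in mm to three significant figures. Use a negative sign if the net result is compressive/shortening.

0.237 mm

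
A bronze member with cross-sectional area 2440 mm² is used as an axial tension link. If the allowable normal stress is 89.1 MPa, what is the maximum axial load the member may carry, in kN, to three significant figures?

P_max = σ_allow · A = 89.1 · 2440 = 217400 N = 217.4 kN.

217 kN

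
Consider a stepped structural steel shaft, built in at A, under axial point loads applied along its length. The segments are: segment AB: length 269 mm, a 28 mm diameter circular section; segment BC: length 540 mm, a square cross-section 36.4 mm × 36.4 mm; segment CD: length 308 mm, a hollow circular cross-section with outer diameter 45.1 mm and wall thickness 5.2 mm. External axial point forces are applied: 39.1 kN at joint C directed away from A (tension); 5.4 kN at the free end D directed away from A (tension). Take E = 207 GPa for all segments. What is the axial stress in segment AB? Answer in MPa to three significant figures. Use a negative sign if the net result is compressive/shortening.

72.3 MPa

Internal axial forces (sectioning from the free end, tension +): N_CD = 5.4 kN, N_BC = 44.5 kN, N_AB = 44.5 kN.
A_AB = 615.8 mm².
σ_AB = N_AB/A_AB = 44500/615.8 = 72.27 MPa.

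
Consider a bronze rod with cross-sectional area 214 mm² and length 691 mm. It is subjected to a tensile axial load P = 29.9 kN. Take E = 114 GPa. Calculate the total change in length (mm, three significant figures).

δ_mech = NL/(AE) = 29900·691/(214·114000) = 0.8469 mm.

0.847 mm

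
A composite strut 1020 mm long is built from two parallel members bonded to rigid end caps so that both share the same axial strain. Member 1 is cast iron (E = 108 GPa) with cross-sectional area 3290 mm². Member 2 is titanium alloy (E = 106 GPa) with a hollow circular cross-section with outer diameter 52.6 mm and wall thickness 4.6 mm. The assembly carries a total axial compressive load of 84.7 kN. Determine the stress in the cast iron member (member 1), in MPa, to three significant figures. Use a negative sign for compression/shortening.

-21.3 MPa

A_2 = 693.7 mm².
Equal strain + equilibrium ⇒ each member carries load in proportion to AE: A₁E₁ = 355300000 N, A₂E₂ = 73530000 N, ΣAE = 428800000 N.
σ₁ = P·E₁/ΣAE = -84700·108000/428800000 = -21.33 MPa.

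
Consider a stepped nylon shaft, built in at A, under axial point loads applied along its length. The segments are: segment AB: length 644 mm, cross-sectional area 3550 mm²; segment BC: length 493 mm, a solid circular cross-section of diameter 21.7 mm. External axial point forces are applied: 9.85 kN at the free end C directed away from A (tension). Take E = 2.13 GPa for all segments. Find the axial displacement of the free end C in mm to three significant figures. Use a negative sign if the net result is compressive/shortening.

7.00 mm

Internal axial forces (sectioning from the free end, tension +): N_BC = 9.85 kN, N_AB = 9.85 kN.
A_BC = 369.8 mm².
δ_AB = 9850·644/(3550·2130) = 0.8389 mm
δ_BC = 9850·493/(369.8·2130) = 6.164 mm
δ = Σδ_i = 7.003 mm.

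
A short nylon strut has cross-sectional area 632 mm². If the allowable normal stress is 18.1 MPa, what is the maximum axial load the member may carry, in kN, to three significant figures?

P_max = σ_allow · A = 18.1 · 632 = 11440 N = 11.44 kN.

11.4 kN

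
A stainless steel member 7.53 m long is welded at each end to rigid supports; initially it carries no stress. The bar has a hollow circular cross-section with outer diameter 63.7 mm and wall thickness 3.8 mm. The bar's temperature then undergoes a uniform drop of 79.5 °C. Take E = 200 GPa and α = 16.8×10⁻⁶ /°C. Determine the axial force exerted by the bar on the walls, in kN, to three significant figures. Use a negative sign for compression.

Free thermal expansion αLΔT = 16.8e-6 · 7530 · -79.5 = -10.06 mm.
The walls impose strain ε = −(-10.06)/7530 = 1.3356e-03; σ = Eε = 200000 · 1.3356e-03 = 267.1 MPa.
Wall reaction R = σ·A = 267.1·715.1 = 191000 N = 191 kN.

191 kN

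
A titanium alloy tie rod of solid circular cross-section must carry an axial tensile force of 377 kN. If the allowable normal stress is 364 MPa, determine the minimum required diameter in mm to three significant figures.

Required area A ≥ P/σ_allow = 377000/364 = 1036 mm².
For a solid circular section, d ≥ √(4A/π) = 36.31 mm.

36.3 mm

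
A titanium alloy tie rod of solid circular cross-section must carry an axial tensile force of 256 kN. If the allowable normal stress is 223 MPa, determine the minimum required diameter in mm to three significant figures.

38.2 mm

Required area A ≥ P/σ_allow = 256000/223 = 1148 mm².
For a solid circular section, d ≥ √(4A/π) = 38.23 mm.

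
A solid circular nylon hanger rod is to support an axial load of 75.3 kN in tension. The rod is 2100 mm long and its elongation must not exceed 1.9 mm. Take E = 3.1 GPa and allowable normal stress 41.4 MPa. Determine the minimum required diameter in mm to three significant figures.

185 mm

Required area A ≥ P/σ_allow = 75300/41.4 = 1819 mm².
For a solid circular section, d ≥ √(4A/π) = 48.12 mm.
Elongation limit: A ≥ PL/(Eδ_allow) = 75300·2100/(3100·1.9) = 26850 mm² ⇒ d ≥ 184.9 mm.
The elongation limit governs.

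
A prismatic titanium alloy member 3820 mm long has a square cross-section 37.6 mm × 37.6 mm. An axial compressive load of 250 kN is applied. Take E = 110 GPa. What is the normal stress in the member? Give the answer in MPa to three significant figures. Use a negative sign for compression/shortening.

-177 MPa

A = 1414 mm².
σ = N/A = -250000/1414 = -176.8 MPa.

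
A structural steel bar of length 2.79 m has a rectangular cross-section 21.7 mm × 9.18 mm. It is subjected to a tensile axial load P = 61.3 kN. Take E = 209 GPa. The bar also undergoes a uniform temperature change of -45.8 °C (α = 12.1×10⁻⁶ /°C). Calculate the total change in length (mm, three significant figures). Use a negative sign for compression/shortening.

A = 199.2 mm².
δ_mech = NL/(AE) = 61300·2790/(199.2·209000) = 4.108 mm.
δ_thermal = αLΔT = 12.1e-6·2790·-45.8 = -1.546 mm.
δ = δ_mech + δ_thermal = 2.562 mm.

2.56 mm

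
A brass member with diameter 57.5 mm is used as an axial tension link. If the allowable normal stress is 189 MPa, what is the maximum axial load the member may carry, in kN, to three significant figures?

491 kN

A = 2597 mm².
P_max = σ_allow · A = 189 · 2597 = 490800 N = 490.8 kN.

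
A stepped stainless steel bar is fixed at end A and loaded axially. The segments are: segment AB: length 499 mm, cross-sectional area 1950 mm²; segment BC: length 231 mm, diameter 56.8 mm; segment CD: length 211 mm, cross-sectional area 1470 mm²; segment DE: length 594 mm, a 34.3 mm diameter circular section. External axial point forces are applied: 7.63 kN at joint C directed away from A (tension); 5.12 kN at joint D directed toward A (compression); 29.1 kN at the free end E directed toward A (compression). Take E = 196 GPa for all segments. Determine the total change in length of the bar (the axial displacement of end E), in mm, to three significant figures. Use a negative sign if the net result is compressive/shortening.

-0.168 mm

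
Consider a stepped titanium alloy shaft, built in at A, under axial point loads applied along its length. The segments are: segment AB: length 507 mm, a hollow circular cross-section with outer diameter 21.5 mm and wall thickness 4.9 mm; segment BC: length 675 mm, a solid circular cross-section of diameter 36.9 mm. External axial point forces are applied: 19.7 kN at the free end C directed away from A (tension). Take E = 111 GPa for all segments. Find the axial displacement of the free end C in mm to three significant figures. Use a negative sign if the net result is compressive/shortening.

0.464 mm

Internal axial forces (sectioning from the free end, tension +): N_BC = 19.7 kN, N_AB = 19.7 kN.
A_AB = 255.5 mm².
A_BC = 1069 mm².
δ_AB = 19700·507/(255.5·111000) = 0.3521 mm
δ_BC = 19700·675/(1069·111000) = 0.112 mm
δ = Σδ_i = 0.4641 mm.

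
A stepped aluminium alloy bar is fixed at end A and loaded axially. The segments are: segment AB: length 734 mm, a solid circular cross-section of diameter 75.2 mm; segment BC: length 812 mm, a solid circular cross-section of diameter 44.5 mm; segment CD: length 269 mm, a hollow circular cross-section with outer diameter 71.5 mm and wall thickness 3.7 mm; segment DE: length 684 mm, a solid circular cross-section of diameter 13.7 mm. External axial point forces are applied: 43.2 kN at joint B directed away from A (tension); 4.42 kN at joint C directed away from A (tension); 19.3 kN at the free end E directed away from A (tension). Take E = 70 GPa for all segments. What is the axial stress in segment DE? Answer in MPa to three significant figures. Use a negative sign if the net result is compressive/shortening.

Internal axial forces (sectioning from the free end, tension +): N_DE = 19.3 kN, N_CD = 19.3 kN, N_BC = 23.72 kN, N_AB = 66.92 kN.
A_DE = 147.4 mm².
σ_DE = N_DE/A_DE = 19300/147.4 = 130.9 MPa.

131 MPa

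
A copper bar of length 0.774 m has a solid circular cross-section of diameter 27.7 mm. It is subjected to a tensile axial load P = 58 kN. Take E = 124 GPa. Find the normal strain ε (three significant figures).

7.76e-04

A = 602.6 mm².
σ = N/A = 96.25 MPa; ε = σ/E = 96.25/124000 = 7.762e-04.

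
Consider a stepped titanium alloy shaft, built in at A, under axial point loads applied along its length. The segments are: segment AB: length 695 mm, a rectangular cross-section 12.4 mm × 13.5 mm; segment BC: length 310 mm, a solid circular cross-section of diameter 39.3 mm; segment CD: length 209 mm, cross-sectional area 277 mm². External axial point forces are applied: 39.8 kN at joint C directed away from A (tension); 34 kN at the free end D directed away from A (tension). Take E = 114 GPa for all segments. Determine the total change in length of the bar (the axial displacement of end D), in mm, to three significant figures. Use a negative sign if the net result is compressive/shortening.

3.08 mm

Internal axial forces (sectioning from the free end, tension +): N_CD = 34 kN, N_BC = 73.8 kN, N_AB = 73.8 kN.
A_AB = 167.4 mm².
A_BC = 1213 mm².
δ_AB = 73800·695/(167.4·114000) = 2.688 mm
δ_BC = 73800·310/(1213·114000) = 0.1654 mm
δ_CD = 34000·209/(277·114000) = 0.225 mm
δ = Σδ_i = 3.078 mm.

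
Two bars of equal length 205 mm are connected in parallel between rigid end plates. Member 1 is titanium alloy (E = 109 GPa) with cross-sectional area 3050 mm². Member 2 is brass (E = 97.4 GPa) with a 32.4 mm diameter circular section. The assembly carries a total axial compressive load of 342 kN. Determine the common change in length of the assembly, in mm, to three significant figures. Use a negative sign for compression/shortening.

-0.170 mm

A_2 = 824.5 mm².
Equal strain + equilibrium ⇒ each member carries load in proportion to AE: A₁E₁ = 332400000 N, A₂E₂ = 80300000 N, ΣAE = 412800000 N.
δ = PL/ΣAE = -342000·205/412800000 = -0.1699 mm.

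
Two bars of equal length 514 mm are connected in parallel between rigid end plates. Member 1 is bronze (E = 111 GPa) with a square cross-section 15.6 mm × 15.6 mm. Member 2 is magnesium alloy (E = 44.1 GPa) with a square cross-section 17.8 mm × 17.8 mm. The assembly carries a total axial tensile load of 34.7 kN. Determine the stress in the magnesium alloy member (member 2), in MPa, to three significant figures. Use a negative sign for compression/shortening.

37.3 MPa

A_1 = 243.4 mm².
A_2 = 316.8 mm².
Equal strain + equilibrium ⇒ each member carries load in proportion to AE: A₁E₁ = 27010000 N, A₂E₂ = 13970000 N, ΣAE = 40990000 N.
σ₂ = P·E₂/ΣAE = 34700·44100/40990000 = 37.34 MPa.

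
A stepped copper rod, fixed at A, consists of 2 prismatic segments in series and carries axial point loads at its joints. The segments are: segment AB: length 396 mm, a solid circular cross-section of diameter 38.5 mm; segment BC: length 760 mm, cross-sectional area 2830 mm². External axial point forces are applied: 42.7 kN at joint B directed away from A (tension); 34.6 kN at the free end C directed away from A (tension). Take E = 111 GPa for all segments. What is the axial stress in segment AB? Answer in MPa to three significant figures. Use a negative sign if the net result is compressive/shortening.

Internal axial forces (sectioning from the free end, tension +): N_BC = 34.6 kN, N_AB = 77.3 kN.
A_AB = 1164 mm².
σ_AB = N_AB/A_AB = 77300/1164 = 66.4 MPa.

66.4 MPa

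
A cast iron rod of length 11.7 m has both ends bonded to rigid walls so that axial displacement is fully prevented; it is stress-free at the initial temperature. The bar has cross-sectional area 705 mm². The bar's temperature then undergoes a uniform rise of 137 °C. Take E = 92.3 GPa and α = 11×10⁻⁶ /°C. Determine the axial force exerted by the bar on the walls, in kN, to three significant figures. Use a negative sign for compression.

-98.1 kN

Free thermal expansion αLΔT = 11e-6 · 11700 · 137 = 17.63 mm.
The walls impose strain ε = −(17.63)/11700 = -1.5070e-03; σ = Eε = 92300 · -1.5070e-03 = -139.1 MPa.
Wall reaction R = σ·A = -139.1·705 = -98060 N = -98.06 kN.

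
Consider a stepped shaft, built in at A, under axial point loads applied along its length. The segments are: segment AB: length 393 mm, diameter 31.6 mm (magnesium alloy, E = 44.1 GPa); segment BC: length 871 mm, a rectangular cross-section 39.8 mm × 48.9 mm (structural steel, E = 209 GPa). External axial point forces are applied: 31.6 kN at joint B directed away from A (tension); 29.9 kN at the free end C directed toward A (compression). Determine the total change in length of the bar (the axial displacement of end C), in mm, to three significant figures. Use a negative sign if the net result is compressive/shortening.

-0.0447 mm

Internal axial forces (sectioning from the free end, tension +): N_BC = -29.9 kN, N_AB = 1.7 kN.
A_AB = 784.3 mm².
A_BC = 1946 mm².
δ_AB = 1700·393/(784.3·44100) = 0.01932 mm
δ_BC = -29900·871/(1946·209000) = -0.06403 mm
δ = Σδ_i = -0.04471 mm.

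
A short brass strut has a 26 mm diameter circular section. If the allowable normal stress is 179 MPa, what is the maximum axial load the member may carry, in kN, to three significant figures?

95.0 kN

A = 530.9 mm².
P_max = σ_allow · A = 179 · 530.9 = 95040 N = 95.04 kN.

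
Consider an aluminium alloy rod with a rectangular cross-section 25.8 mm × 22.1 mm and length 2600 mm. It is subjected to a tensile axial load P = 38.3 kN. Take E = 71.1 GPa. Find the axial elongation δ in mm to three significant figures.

A = 570.2 mm².
δ_mech = NL/(AE) = 38300·2600/(570.2·71100) = 2.456 mm.

2.46 mm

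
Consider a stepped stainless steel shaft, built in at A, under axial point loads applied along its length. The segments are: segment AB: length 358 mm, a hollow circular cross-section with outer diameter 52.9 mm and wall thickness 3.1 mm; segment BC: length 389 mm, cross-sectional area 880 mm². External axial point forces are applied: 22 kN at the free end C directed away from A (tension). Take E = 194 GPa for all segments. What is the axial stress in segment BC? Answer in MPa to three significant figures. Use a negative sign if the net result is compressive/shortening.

25.0 MPa

Internal axial forces (sectioning from the free end, tension +): N_BC = 22 kN, N_AB = 22 kN.
σ_BC = N_BC/A_BC = 22000/880 = 25 MPa.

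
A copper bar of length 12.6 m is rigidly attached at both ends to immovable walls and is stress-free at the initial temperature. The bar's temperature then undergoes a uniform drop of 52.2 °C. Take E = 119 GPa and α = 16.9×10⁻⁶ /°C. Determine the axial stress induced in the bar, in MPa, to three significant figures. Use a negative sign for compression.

Free thermal expansion αLΔT = 16.9e-6 · 12600 · -52.2 = -11.12 mm.
The walls impose strain ε = −(-11.12)/12600 = 8.8218e-04; σ = Eε = 119000 · 8.8218e-04 = 105 MPa.

105 MPa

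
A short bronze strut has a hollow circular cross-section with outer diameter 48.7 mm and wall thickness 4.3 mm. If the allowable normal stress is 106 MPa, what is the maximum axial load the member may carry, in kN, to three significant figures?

63.6 kN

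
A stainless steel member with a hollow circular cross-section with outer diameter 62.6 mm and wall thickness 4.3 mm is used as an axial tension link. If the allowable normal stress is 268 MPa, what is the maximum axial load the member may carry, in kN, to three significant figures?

A = 787.6 mm².
P_max = σ_allow · A = 268 · 787.6 = 211100 N = 211.1 kN.

211 kN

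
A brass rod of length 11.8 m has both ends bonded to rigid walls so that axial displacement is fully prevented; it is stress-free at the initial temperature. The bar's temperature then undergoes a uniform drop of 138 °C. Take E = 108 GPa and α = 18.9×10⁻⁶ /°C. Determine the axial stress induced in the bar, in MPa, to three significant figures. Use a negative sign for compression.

Free thermal expansion αLΔT = 18.9e-6 · 11800 · -138 = -30.78 mm.
The walls impose strain ε = −(-30.78)/11800 = 2.6082e-03; σ = Eε = 108000 · 2.6082e-03 = 281.7 MPa.

282 MPa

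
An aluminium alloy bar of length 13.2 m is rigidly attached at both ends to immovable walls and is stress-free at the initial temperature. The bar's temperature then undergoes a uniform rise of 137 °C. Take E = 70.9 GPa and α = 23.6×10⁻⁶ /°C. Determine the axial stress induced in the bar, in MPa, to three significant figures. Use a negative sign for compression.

Free thermal expansion αLΔT = 23.6e-6 · 13200 · 137 = 42.68 mm.
The walls impose strain ε = −(42.68)/13200 = -3.2332e-03; σ = Eε = 70900 · -3.2332e-03 = -229.2 MPa.

-229 MPa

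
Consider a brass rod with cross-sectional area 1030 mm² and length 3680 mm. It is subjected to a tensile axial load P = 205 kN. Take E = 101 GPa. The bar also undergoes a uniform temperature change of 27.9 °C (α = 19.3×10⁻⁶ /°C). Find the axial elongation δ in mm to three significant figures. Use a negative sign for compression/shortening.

9.23 mm

δ_mech = NL/(AE) = 205000·3680/(1030·101000) = 7.252 mm.
δ_thermal = αLΔT = 19.3e-6·3680·27.9 = 1.982 mm.
δ = δ_mech + δ_thermal = 9.233 mm.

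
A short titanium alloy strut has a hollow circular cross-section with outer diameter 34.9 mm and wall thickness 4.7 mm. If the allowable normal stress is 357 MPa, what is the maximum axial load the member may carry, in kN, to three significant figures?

A = 445.9 mm².
P_max = σ_allow · A = 357 · 445.9 = 159200 N = 159.2 kN.

159 kN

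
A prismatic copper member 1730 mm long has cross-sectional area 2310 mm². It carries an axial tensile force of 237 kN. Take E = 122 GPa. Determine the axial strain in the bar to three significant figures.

8.41e-04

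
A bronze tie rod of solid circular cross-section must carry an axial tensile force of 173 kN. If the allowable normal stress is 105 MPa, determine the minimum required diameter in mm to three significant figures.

45.8 mm

Required area A ≥ P/σ_allow = 173000/105 = 1648 mm².
For a solid circular section, d ≥ √(4A/π) = 45.8 mm.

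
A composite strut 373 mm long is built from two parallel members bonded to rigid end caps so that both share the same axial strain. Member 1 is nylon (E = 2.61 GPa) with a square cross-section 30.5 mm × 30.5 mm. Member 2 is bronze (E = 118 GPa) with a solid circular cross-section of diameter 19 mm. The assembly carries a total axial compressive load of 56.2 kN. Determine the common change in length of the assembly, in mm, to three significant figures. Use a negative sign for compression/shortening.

A_1 = 930.2 mm².
A_2 = 283.5 mm².
Equal strain + equilibrium ⇒ each member carries load in proportion to AE: A₁E₁ = 2428000 N, A₂E₂ = 33460000 N, ΣAE = 35880000 N.
δ = PL/ΣAE = -56200·373/35880000 = -0.5842 mm.

-0.584 mm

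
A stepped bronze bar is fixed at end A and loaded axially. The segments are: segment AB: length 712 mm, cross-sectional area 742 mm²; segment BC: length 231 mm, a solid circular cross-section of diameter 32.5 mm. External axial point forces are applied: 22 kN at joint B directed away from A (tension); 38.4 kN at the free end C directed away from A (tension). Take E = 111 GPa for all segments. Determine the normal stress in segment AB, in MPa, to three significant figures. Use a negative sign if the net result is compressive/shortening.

81.4 MPa

Internal axial forces (sectioning from the free end, tension +): N_BC = 38.4 kN, N_AB = 60.4 kN.
σ_AB = N_AB/A_AB = 60400/742 = 81.4 MPa.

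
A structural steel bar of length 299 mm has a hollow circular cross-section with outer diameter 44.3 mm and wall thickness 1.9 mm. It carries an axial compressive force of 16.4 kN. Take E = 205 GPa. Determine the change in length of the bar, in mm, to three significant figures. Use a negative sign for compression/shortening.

-0.0945 mm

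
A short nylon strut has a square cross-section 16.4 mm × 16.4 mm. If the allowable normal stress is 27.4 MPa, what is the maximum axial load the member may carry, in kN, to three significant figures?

7.37 kN

A = 269 mm².
P_max = σ_allow · A = 27.4 · 269 = 7370 N = 7.37 kN.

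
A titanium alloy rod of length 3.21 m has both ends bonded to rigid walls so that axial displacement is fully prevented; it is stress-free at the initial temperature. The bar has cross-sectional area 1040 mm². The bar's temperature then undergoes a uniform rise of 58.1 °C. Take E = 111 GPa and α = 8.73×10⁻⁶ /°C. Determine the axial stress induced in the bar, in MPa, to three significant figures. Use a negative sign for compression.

-56.3 MPa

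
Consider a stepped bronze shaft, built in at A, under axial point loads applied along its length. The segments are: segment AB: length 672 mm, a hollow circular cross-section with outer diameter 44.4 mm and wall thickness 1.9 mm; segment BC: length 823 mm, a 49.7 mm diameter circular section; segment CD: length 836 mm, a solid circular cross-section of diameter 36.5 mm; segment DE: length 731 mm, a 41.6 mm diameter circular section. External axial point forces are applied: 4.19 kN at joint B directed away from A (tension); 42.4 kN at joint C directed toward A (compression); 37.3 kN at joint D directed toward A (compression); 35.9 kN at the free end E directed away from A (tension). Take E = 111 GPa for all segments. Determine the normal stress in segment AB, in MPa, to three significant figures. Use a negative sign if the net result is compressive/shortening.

-156 MPa

Internal axial forces (sectioning from the free end, tension +): N_DE = 35.9 kN, N_CD = -1.4 kN, N_BC = -43.8 kN, N_AB = -39.61 kN.
A_AB = 253.7 mm².
σ_AB = N_AB/A_AB = -39610/253.7 = -156.1 MPa.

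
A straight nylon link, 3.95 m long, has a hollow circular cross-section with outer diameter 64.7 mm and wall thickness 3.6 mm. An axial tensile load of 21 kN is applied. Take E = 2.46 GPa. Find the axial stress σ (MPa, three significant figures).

A = 691 mm².
σ = N/A = 21000/691 = 30.39 MPa.

30.4 MPa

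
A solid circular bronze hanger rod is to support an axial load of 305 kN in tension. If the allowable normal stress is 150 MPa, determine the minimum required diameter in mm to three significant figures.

Required area A ≥ P/σ_allow = 305000/150 = 2033 mm².
For a solid circular section, d ≥ √(4A/π) = 50.88 mm.

50.9 mm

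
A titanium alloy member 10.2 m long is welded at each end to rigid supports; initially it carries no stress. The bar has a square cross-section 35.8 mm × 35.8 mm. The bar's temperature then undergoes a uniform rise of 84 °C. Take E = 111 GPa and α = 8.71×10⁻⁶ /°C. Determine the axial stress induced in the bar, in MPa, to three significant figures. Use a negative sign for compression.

-81.2 MPa

Free thermal expansion αLΔT = 8.71e-6 · 10200 · 84 = 7.463 mm.
The walls impose strain ε = −(7.463)/10200 = -7.3164e-04; σ = Eε = 111000 · -7.3164e-04 = -81.21 MPa.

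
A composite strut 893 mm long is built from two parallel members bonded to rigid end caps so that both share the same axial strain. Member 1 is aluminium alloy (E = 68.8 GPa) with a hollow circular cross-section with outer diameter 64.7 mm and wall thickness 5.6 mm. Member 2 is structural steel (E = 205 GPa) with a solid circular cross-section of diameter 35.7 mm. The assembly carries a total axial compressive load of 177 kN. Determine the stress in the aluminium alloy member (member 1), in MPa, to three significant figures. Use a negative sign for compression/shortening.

A_1 = 1040 mm².
A_2 = 1001 mm².
Equal strain + equilibrium ⇒ each member carries load in proportion to AE: A₁E₁ = 71530000 N, A₂E₂ = 205200000 N, ΣAE = 276700000 N.
σ₁ = P·E₁/ΣAE = -177000·68800/276700000 = -44 MPa.

-44.0 MPa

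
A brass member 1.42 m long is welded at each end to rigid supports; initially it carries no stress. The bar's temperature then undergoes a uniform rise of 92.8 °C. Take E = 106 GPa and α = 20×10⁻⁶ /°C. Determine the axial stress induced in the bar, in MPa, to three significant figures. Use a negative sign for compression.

-197 MPa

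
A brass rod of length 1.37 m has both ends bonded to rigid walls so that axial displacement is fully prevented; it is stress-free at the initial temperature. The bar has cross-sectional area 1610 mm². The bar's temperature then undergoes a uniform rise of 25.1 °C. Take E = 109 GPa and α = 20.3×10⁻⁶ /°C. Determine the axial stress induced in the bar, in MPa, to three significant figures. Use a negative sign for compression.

-55.5 MPa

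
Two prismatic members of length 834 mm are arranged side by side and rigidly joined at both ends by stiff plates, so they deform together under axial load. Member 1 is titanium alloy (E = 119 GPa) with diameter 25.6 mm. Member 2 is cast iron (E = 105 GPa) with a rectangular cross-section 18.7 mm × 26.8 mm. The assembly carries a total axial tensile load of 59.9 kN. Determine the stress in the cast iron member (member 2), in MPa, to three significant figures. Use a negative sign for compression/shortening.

55.2 MPa

A_1 = 514.7 mm².
A_2 = 501.2 mm².
Equal strain + equilibrium ⇒ each member carries load in proportion to AE: A₁E₁ = 61250000 N, A₂E₂ = 52620000 N, ΣAE = 113900000 N.
σ₂ = P·E₂/ΣAE = 59900·105000/113900000 = 55.23 MPa.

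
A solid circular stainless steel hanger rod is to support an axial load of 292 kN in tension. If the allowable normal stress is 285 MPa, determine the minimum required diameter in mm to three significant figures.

Required area A ≥ P/σ_allow = 292000/285 = 1025 mm².
For a solid circular section, d ≥ √(4A/π) = 36.12 mm.

36.1 mm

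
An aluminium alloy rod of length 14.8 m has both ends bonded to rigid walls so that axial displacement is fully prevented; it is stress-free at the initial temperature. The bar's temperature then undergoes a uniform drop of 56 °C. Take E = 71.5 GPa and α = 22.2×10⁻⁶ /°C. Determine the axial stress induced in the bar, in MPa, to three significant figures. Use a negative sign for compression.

88.9 MPa

Free thermal expansion αLΔT = 22.2e-6 · 14800 · -56 = -18.4 mm.
The walls impose strain ε = −(-18.4)/14800 = 1.2432e-03; σ = Eε = 71500 · 1.2432e-03 = 88.89 MPa.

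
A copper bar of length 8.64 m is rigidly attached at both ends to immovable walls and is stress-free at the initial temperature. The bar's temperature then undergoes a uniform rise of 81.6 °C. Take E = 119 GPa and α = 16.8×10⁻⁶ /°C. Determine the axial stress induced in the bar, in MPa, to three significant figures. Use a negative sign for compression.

-163 MPa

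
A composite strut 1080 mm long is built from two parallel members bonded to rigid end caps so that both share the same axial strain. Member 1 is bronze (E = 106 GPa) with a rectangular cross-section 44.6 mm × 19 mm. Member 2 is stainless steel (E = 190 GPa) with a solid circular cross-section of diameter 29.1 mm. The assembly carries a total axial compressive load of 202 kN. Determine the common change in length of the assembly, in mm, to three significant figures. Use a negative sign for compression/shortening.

-1.01 mm

A_1 = 847.4 mm².
A_2 = 665.1 mm².
Equal strain + equilibrium ⇒ each member carries load in proportion to AE: A₁E₁ = 89820000 N, A₂E₂ = 126400000 N, ΣAE = 216200000 N.
δ = PL/ΣAE = -202000·1080/216200000 = -1.009 mm.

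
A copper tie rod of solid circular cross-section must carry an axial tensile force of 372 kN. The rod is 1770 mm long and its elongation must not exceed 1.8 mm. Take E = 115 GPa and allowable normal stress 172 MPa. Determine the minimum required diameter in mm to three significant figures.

63.6 mm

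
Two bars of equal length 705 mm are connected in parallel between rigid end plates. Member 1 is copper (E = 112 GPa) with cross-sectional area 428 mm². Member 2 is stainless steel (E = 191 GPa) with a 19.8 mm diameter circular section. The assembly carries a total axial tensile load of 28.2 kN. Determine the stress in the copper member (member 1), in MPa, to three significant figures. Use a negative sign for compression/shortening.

A_2 = 307.9 mm².
Equal strain + equilibrium ⇒ each member carries load in proportion to AE: A₁E₁ = 47940000 N, A₂E₂ = 58810000 N, ΣAE = 106700000 N.
σ₁ = P·E₁/ΣAE = 28200·112000/106700000 = 29.59 MPa.

29.6 MPa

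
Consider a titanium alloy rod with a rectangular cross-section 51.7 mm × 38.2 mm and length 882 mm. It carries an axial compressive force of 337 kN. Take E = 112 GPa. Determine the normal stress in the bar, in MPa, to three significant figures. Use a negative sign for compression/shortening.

-171 MPa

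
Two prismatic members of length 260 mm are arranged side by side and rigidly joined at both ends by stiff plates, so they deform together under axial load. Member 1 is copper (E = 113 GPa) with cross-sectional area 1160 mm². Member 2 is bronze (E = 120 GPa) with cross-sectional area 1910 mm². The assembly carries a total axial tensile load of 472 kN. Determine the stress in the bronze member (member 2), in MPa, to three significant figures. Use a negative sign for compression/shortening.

Equal strain + equilibrium ⇒ each member carries load in proportion to AE: A₁E₁ = 131100000 N, A₂E₂ = 229200000 N, ΣAE = 360300000 N.
σ₂ = P·E₂/ΣAE = 472000·120000/360300000 = 157.2 MPa.

157 MPa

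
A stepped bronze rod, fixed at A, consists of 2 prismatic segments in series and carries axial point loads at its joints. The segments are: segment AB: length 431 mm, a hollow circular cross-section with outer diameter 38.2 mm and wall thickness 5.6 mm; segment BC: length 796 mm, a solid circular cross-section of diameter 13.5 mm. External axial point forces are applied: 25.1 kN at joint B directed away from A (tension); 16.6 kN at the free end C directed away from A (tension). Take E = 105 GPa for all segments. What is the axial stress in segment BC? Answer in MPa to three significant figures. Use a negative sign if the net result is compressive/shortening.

116 MPa

Internal axial forces (sectioning from the free end, tension +): N_BC = 16.6 kN, N_AB = 41.7 kN.
A_BC = 143.1 mm².
σ_BC = N_BC/A_BC = 16600/143.1 = 116 MPa.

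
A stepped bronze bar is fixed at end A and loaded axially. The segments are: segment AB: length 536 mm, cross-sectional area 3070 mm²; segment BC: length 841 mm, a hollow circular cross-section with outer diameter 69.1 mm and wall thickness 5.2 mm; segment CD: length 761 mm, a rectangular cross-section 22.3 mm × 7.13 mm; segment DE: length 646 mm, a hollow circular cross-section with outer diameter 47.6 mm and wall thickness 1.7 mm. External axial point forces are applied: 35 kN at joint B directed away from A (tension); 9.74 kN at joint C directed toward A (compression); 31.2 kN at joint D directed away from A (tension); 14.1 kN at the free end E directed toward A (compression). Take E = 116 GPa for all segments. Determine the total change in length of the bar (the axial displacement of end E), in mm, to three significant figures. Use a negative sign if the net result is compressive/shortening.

0.500 mm

Internal axial forces (sectioning from the free end, tension +): N_DE = -14.1 kN, N_CD = 17.1 kN, N_BC = 7.36 kN, N_AB = 42.36 kN.
A_BC = 1044 mm².
A_CD = 159 mm².
A_DE = 245.1 mm².
δ_AB = 42360·536/(3070·116000) = 0.06376 mm
δ_BC = 7360·841/(1044·116000) = 0.05112 mm
δ_CD = 17100·761/(159·116000) = 0.7056 mm
δ_DE = -14100·646/(245.1·116000) = -0.3203 mm
δ = Σδ_i = 0.5001 mm.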